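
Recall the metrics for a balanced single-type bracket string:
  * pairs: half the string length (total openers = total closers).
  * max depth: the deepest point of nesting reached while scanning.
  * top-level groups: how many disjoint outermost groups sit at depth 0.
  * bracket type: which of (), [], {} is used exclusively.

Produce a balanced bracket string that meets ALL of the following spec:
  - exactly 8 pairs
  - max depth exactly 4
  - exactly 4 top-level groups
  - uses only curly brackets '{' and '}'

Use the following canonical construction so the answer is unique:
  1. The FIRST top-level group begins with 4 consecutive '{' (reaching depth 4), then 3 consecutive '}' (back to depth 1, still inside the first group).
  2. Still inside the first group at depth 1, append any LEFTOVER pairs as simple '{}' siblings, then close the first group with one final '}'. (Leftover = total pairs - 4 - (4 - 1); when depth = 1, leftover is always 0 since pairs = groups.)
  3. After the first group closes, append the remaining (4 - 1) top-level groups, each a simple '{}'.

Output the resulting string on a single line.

Spec: pairs=8 depth=4 groups=4
Leftover pairs = 8 - 4 - (4-1) = 1
First group: deep chain of depth 4 + 1 sibling pairs
Remaining 3 groups: simple '{}' each

Answer: {{{{}}}{}}{}{}{}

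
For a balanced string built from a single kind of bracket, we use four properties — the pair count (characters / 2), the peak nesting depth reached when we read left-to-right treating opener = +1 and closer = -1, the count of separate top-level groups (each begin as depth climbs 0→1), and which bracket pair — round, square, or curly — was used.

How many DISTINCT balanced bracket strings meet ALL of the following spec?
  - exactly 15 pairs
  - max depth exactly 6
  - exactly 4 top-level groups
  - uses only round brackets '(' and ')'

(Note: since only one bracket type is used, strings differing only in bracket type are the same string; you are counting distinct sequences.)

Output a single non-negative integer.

Spec: pairs=15 depth=6 groups=4
Count(depth <= 6) = 1068120
Count(depth <= 5) = 854808
Count(depth == 6) = 1068120 - 854808 = 213312

Answer: 213312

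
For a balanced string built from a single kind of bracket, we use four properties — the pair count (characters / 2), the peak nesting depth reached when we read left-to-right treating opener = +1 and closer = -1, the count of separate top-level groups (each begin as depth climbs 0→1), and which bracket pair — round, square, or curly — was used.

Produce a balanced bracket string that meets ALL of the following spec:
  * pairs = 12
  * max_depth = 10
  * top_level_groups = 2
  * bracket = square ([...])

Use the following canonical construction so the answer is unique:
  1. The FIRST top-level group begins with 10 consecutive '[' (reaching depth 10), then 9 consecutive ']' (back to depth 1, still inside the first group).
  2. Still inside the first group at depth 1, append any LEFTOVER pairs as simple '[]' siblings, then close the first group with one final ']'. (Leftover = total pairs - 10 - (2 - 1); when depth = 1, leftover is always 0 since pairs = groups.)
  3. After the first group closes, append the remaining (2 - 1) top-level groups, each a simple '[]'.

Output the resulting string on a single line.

Spec: pairs=12 depth=10 groups=2
Leftover pairs = 12 - 10 - (2-1) = 1
First group: deep chain of depth 10 + 1 sibling pairs
Remaining 1 groups: simple '[]' each

Answer: [[[[[[[[[[]]]]]]]]][]][]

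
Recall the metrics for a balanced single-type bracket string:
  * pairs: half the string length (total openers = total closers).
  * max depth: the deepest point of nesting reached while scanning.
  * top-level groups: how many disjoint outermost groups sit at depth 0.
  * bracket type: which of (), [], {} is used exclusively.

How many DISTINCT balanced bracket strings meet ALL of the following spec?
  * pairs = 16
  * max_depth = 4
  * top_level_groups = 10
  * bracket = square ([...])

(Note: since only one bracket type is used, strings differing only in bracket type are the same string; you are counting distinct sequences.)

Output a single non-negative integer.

Answer: 7575

Derivation:
Spec: pairs=16 depth=4 groups=10
Count(depth <= 4) = 32225
Count(depth <= 3) = 24650
Count(depth == 4) = 32225 - 24650 = 7575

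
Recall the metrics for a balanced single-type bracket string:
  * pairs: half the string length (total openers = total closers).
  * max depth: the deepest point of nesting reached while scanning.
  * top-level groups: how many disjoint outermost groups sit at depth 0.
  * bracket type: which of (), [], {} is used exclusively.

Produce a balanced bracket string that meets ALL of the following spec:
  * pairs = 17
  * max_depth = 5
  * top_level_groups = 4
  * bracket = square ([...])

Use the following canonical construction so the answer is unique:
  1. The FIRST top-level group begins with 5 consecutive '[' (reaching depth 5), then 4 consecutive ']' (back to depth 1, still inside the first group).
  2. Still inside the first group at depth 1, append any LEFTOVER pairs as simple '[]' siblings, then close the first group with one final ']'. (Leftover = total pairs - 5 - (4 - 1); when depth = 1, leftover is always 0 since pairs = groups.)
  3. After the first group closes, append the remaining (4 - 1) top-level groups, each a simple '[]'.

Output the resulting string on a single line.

Spec: pairs=17 depth=5 groups=4
Leftover pairs = 17 - 5 - (4-1) = 9
First group: deep chain of depth 5 + 9 sibling pairs
Remaining 3 groups: simple '[]' each

Answer: [[[[[]]]][][][][][][][][][]][][][]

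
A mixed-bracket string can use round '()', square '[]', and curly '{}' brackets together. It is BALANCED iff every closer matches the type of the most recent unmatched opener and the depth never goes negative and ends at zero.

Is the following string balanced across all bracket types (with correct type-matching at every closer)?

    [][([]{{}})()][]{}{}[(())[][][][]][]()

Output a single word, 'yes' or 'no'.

Answer: yes

Derivation:
pos 0: push '['; stack = [
pos 1: ']' matches '['; pop; stack = (empty)
pos 2: push '['; stack = [
pos 3: push '('; stack = [(
pos 4: push '['; stack = [([
pos 5: ']' matches '['; pop; stack = [(
pos 6: push '{'; stack = [({
pos 7: push '{'; stack = [({{
pos 8: '}' matches '{'; pop; stack = [({
pos 9: '}' matches '{'; pop; stack = [(
pos 10: ')' matches '('; pop; stack = [
pos 11: push '('; stack = [(
pos 12: ')' matches '('; pop; stack = [
pos 13: ']' matches '['; pop; stack = (empty)
pos 14: push '['; stack = [
pos 15: ']' matches '['; pop; stack = (empty)
pos 16: push '{'; stack = {
pos 17: '}' matches '{'; pop; stack = (empty)
pos 18: push '{'; stack = {
pos 19: '}' matches '{'; pop; stack = (empty)
pos 20: push '['; stack = [
pos 21: push '('; stack = [(
pos 22: push '('; stack = [((
pos 23: ')' matches '('; pop; stack = [(
pos 24: ')' matches '('; pop; stack = [
pos 25: push '['; stack = [[
pos 26: ']' matches '['; pop; stack = [
pos 27: push '['; stack = [[
pos 28: ']' matches '['; pop; stack = [
pos 29: push '['; stack = [[
pos 30: ']' matches '['; pop; stack = [
pos 31: push '['; stack = [[
pos 32: ']' matches '['; pop; stack = [
pos 33: ']' matches '['; pop; stack = (empty)
pos 34: push '['; stack = [
pos 35: ']' matches '['; pop; stack = (empty)
pos 36: push '('; stack = (
pos 37: ')' matches '('; pop; stack = (empty)
end: stack empty → VALID
Verdict: properly nested → yes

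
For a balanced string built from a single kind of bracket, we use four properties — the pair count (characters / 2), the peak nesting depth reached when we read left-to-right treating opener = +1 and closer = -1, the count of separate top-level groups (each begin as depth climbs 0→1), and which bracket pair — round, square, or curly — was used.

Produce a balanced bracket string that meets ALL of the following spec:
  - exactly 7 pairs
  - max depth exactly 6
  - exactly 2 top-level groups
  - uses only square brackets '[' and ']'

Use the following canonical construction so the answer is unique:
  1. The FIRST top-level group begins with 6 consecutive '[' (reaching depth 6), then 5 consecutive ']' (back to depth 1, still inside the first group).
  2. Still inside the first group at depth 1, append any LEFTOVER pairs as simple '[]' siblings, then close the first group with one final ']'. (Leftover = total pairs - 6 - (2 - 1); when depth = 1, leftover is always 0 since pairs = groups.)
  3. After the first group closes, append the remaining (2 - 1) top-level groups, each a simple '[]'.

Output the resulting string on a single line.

Spec: pairs=7 depth=6 groups=2
Leftover pairs = 7 - 6 - (2-1) = 0
First group: deep chain of depth 6 + 0 sibling pairs
Remaining 1 groups: simple '[]' each

Answer: [[[[[[]]]]]][]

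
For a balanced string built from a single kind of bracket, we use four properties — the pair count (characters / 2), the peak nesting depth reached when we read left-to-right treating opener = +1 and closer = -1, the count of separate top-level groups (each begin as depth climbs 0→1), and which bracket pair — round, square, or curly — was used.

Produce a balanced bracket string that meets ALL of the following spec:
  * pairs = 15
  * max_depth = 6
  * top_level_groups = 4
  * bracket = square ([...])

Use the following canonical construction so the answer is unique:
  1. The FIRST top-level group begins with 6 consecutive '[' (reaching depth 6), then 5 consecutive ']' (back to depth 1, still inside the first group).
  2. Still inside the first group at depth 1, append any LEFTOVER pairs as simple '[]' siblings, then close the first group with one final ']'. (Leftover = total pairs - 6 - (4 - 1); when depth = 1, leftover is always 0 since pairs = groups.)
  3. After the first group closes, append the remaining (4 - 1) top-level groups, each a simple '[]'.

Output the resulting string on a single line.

Answer: [[[[[[]]]]][][][][][][]][][][]

Derivation:
Spec: pairs=15 depth=6 groups=4
Leftover pairs = 15 - 6 - (4-1) = 6
First group: deep chain of depth 6 + 6 sibling pairs
Remaining 3 groups: simple '[]' each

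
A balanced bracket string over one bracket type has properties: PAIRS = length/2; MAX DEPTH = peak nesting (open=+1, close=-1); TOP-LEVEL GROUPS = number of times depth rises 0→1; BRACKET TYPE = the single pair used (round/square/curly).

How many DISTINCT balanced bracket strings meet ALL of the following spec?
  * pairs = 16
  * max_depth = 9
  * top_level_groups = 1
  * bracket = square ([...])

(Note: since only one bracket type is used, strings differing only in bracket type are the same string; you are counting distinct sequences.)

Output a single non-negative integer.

Spec: pairs=16 depth=9 groups=1
Count(depth <= 9) = 9358677
Count(depth <= 8) = 8704089
Count(depth == 9) = 9358677 - 8704089 = 654588

Answer: 654588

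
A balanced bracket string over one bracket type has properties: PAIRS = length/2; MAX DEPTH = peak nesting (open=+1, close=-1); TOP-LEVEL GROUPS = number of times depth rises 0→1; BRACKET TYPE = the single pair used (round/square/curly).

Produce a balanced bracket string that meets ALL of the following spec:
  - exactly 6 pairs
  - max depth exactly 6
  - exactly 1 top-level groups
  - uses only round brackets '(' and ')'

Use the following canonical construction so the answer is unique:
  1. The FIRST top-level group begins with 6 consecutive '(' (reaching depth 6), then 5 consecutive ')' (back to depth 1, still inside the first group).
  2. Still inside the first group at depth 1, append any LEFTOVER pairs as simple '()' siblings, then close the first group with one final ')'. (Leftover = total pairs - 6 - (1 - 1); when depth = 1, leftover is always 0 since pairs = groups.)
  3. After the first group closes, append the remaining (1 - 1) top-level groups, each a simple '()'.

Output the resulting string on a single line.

Spec: pairs=6 depth=6 groups=1
Leftover pairs = 6 - 6 - (1-1) = 0
First group: deep chain of depth 6 + 0 sibling pairs
Remaining 0 groups: simple '()' each

Answer: (((((())))))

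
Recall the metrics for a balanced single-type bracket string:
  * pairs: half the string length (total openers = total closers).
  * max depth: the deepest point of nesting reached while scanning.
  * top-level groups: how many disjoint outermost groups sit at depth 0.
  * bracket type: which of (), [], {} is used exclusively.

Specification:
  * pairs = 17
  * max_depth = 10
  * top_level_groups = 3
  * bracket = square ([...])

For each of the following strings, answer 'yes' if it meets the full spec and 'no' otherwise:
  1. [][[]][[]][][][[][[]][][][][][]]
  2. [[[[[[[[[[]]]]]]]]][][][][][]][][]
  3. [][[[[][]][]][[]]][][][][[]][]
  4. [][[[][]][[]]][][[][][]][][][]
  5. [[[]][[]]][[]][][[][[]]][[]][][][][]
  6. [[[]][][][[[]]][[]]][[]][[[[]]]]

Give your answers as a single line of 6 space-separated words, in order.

Answer: no yes no no no no

Derivation:
String 1 '[][[]][[]][][][[][[]][][][][][]]': depth seq [1 0 1 2 1 0 1 2 1 0 1 0 1 0 1 2 1 2 3 2 1 2 1 2 1 2 1 2 1 2 1 0]
  -> pairs=16 depth=3 groups=6 -> no
String 2 '[[[[[[[[[[]]]]]]]]][][][][][]][][]': depth seq [1 2 3 4 5 6 7 8 9 10 9 8 7 6 5 4 3 2 1 2 1 2 1 2 1 2 1 2 1 0 1 0 1 0]
  -> pairs=17 depth=10 groups=3 -> yes
String 3 '[][[[[][]][]][[]]][][][][[]][]': depth seq [1 0 1 2 3 4 3 4 3 2 3 2 1 2 3 2 1 0 1 0 1 0 1 0 1 2 1 0 1 0]
  -> pairs=15 depth=4 groups=7 -> no
String 4 '[][[[][]][[]]][][[][][]][][][]': depth seq [1 0 1 2 3 2 3 2 1 2 3 2 1 0 1 0 1 2 1 2 1 2 1 0 1 0 1 0 1 0]
  -> pairs=15 depth=3 groups=7 -> no
String 5 '[[[]][[]]][[]][][[][[]]][[]][][][][]': depth seq [1 2 3 2 1 2 3 2 1 0 1 2 1 0 1 0 1 2 1 2 3 2 1 0 1 2 1 0 1 0 1 0 1 0 1 0]
  -> pairs=18 depth=3 groups=9 -> no
String 6 '[[[]][][][[[]]][[]]][[]][[[[]]]]': depth seq [1 2 3 2 1 2 1 2 1 2 3 4 3 2 1 2 3 2 1 0 1 2 1 0 1 2 3 4 3 2 1 0]
  -> pairs=16 depth=4 groups=3 -> no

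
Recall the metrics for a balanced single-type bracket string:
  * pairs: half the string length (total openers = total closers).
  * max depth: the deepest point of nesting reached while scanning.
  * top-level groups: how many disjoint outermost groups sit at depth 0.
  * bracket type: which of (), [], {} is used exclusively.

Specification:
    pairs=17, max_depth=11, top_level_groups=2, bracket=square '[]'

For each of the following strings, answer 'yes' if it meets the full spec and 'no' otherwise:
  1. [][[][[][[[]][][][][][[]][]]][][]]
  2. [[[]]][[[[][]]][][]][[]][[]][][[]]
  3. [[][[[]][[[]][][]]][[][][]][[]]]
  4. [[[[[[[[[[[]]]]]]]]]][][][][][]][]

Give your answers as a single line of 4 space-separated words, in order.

String 1 '[][[][[][[[]][][][][][[]][]]][][]]': depth seq [1 0 1 2 1 2 3 2 3 4 5 4 3 4 3 4 3 4 3 4 3 4 5 4 3 4 3 2 1 2 1 2 1 0]
  -> pairs=17 depth=5 groups=2 -> no
String 2 '[[[]]][[[[][]]][][]][[]][[]][][[]]': depth seq [1 2 3 2 1 0 1 2 3 4 3 4 3 2 1 2 1 2 1 0 1 2 1 0 1 2 1 0 1 0 1 2 1 0]
  -> pairs=17 depth=4 groups=6 -> no
String 3 '[[][[[]][[[]][][]]][[][][]][[]]]': depth seq [1 2 1 2 3 4 3 2 3 4 5 4 3 4 3 4 3 2 1 2 3 2 3 2 3 2 1 2 3 2 1 0]
  -> pairs=16 depth=5 groups=1 -> no
String 4 '[[[[[[[[[[[]]]]]]]]]][][][][][]][]': depth seq [1 2 3 4 5 6 7 8 9 10 11 10 9 8 7 6 5 4 3 2 1 2 1 2 1 2 1 2 1 2 1 0 1 0]
  -> pairs=17 depth=11 groups=2 -> yes

Answer: no no no yes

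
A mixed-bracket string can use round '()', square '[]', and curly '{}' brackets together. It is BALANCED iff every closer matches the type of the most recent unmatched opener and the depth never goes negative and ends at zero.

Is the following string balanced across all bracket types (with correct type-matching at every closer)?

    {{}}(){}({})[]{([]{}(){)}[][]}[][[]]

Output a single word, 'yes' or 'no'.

pos 0: push '{'; stack = {
pos 1: push '{'; stack = {{
pos 2: '}' matches '{'; pop; stack = {
pos 3: '}' matches '{'; pop; stack = (empty)
pos 4: push '('; stack = (
pos 5: ')' matches '('; pop; stack = (empty)
pos 6: push '{'; stack = {
pos 7: '}' matches '{'; pop; stack = (empty)
pos 8: push '('; stack = (
pos 9: push '{'; stack = ({
pos 10: '}' matches '{'; pop; stack = (
pos 11: ')' matches '('; pop; stack = (empty)
pos 12: push '['; stack = [
pos 13: ']' matches '['; pop; stack = (empty)
pos 14: push '{'; stack = {
pos 15: push '('; stack = {(
pos 16: push '['; stack = {([
pos 17: ']' matches '['; pop; stack = {(
pos 18: push '{'; stack = {({
pos 19: '}' matches '{'; pop; stack = {(
pos 20: push '('; stack = {((
pos 21: ')' matches '('; pop; stack = {(
pos 22: push '{'; stack = {({
pos 23: saw closer ')' but top of stack is '{' (expected '}') → INVALID
Verdict: type mismatch at position 23: ')' closes '{' → no

Answer: no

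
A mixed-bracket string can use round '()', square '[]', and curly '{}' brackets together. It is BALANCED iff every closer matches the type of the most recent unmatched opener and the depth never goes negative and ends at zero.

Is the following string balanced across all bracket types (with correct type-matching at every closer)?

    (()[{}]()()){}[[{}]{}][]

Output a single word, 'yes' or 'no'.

Answer: yes

Derivation:
pos 0: push '('; stack = (
pos 1: push '('; stack = ((
pos 2: ')' matches '('; pop; stack = (
pos 3: push '['; stack = ([
pos 4: push '{'; stack = ([{
pos 5: '}' matches '{'; pop; stack = ([
pos 6: ']' matches '['; pop; stack = (
pos 7: push '('; stack = ((
pos 8: ')' matches '('; pop; stack = (
pos 9: push '('; stack = ((
pos 10: ')' matches '('; pop; stack = (
pos 11: ')' matches '('; pop; stack = (empty)
pos 12: push '{'; stack = {
pos 13: '}' matches '{'; pop; stack = (empty)
pos 14: push '['; stack = [
pos 15: push '['; stack = [[
pos 16: push '{'; stack = [[{
pos 17: '}' matches '{'; pop; stack = [[
pos 18: ']' matches '['; pop; stack = [
pos 19: push '{'; stack = [{
pos 20: '}' matches '{'; pop; stack = [
pos 21: ']' matches '['; pop; stack = (empty)
pos 22: push '['; stack = [
pos 23: ']' matches '['; pop; stack = (empty)
end: stack empty → VALID
Verdict: properly nested → yes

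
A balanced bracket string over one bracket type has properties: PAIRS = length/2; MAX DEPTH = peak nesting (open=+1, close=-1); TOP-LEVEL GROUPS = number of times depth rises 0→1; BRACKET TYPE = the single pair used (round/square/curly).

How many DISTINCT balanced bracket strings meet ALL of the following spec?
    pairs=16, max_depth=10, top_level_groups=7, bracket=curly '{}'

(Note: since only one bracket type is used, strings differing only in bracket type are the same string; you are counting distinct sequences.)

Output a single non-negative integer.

Answer: 7

Derivation:
Spec: pairs=16 depth=10 groups=7
Count(depth <= 10) = 572033
Count(depth <= 9) = 572026
Count(depth == 10) = 572033 - 572026 = 7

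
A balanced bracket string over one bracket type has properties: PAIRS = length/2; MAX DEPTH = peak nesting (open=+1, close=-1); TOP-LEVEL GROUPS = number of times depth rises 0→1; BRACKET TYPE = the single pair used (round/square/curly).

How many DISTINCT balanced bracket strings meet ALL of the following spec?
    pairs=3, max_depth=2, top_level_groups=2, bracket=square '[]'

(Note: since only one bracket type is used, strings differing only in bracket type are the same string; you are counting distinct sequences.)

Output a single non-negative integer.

Answer: 2

Derivation:
Spec: pairs=3 depth=2 groups=2
Count(depth <= 2) = 2
Count(depth <= 1) = 0
Count(depth == 2) = 2 - 0 = 2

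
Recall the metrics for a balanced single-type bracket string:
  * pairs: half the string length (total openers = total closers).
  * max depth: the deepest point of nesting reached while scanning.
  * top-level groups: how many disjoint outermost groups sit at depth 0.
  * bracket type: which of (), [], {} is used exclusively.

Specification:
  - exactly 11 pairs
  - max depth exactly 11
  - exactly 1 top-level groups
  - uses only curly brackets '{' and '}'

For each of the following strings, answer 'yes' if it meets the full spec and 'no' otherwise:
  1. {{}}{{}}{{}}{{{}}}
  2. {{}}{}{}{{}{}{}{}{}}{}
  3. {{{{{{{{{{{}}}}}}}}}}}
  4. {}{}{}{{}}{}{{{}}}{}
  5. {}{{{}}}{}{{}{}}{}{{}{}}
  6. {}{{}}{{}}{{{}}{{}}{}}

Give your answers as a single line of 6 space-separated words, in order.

Answer: no no yes no no no

Derivation:
String 1 '{{}}{{}}{{}}{{{}}}': depth seq [1 2 1 0 1 2 1 0 1 2 1 0 1 2 3 2 1 0]
  -> pairs=9 depth=3 groups=4 -> no
String 2 '{{}}{}{}{{}{}{}{}{}}{}': depth seq [1 2 1 0 1 0 1 0 1 2 1 2 1 2 1 2 1 2 1 0 1 0]
  -> pairs=11 depth=2 groups=5 -> no
String 3 '{{{{{{{{{{{}}}}}}}}}}}': depth seq [1 2 3 4 5 6 7 8 9 10 11 10 9 8 7 6 5 4 3 2 1 0]
  -> pairs=11 depth=11 groups=1 -> yes
String 4 '{}{}{}{{}}{}{{{}}}{}': depth seq [1 0 1 0 1 0 1 2 1 0 1 0 1 2 3 2 1 0 1 0]
  -> pairs=10 depth=3 groups=7 -> no
String 5 '{}{{{}}}{}{{}{}}{}{{}{}}': depth seq [1 0 1 2 3 2 1 0 1 0 1 2 1 2 1 0 1 0 1 2 1 2 1 0]
  -> pairs=12 depth=3 groups=6 -> no
String 6 '{}{{}}{{}}{{{}}{{}}{}}': depth seq [1 0 1 2 1 0 1 2 1 0 1 2 3 2 1 2 3 2 1 2 1 0]
  -> pairs=11 depth=3 groups=4 -> no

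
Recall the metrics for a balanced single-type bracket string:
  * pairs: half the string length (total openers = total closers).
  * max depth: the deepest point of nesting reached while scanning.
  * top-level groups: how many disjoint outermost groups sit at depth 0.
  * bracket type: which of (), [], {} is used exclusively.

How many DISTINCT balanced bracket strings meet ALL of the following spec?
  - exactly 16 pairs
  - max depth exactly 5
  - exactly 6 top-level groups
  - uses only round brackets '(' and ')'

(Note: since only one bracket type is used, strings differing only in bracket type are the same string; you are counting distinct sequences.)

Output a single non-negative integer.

Spec: pairs=16 depth=5 groups=6
Count(depth <= 5) = 1045020
Count(depth <= 4) = 728127
Count(depth == 5) = 1045020 - 728127 = 316893

Answer: 316893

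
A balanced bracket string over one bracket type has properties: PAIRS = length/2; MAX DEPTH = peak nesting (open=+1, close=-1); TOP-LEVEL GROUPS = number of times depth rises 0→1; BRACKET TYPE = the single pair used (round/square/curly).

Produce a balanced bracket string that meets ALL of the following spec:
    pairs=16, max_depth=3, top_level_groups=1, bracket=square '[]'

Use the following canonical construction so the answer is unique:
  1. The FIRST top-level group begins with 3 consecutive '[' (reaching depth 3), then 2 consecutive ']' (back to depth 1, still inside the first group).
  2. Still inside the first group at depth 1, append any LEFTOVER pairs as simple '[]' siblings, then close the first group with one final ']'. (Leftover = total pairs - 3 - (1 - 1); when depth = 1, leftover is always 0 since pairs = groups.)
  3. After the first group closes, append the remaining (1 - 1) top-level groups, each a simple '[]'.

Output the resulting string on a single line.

Answer: [[[]][][][][][][][][][][][][][]]

Derivation:
Spec: pairs=16 depth=3 groups=1
Leftover pairs = 16 - 3 - (1-1) = 13
First group: deep chain of depth 3 + 13 sibling pairs
Remaining 0 groups: simple '[]' each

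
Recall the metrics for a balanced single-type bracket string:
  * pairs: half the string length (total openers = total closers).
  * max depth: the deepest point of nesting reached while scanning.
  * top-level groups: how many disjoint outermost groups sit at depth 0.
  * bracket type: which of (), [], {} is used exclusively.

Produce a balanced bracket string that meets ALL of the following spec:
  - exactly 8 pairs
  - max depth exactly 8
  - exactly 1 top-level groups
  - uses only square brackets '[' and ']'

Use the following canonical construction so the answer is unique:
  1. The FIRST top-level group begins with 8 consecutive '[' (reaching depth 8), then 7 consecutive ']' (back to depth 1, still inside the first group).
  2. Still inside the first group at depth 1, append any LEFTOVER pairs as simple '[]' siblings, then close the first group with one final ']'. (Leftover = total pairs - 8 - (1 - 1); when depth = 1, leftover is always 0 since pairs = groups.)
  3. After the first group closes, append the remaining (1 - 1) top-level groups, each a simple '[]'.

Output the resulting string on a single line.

Answer: [[[[[[[[]]]]]]]]

Derivation:
Spec: pairs=8 depth=8 groups=1
Leftover pairs = 8 - 8 - (1-1) = 0
First group: deep chain of depth 8 + 0 sibling pairs
Remaining 0 groups: simple '[]' each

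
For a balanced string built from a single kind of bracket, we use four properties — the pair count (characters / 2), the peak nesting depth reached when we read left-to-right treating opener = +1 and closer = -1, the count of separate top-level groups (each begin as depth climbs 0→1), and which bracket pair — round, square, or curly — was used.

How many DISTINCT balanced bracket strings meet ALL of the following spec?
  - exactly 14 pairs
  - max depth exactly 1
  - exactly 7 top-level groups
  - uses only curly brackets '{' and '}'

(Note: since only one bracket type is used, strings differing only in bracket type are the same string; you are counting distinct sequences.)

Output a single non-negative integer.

Answer: 0

Derivation:
Spec: pairs=14 depth=1 groups=7
Count(depth <= 1) = 0
Count(depth <= 0) = 0
Count(depth == 1) = 0 - 0 = 0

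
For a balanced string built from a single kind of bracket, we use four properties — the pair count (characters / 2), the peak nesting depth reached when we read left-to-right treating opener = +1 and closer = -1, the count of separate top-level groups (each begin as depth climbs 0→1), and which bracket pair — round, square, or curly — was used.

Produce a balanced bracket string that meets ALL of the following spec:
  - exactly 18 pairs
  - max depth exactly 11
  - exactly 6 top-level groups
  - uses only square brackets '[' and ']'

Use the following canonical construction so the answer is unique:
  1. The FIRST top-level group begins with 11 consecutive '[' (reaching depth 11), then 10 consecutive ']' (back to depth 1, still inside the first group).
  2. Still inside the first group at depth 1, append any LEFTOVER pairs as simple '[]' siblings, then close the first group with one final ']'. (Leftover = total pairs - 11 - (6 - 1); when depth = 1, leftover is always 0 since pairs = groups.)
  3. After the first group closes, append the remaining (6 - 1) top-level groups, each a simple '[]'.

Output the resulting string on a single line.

Spec: pairs=18 depth=11 groups=6
Leftover pairs = 18 - 11 - (6-1) = 2
First group: deep chain of depth 11 + 2 sibling pairs
Remaining 5 groups: simple '[]' each

Answer: [[[[[[[[[[[]]]]]]]]]][][]][][][][][]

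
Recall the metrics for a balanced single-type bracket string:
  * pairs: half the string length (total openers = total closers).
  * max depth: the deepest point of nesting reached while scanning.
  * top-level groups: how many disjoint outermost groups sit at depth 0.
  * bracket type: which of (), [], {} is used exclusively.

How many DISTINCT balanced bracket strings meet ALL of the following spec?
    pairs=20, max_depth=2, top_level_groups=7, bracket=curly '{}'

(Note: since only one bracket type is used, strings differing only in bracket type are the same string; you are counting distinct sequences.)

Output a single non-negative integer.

Spec: pairs=20 depth=2 groups=7
Count(depth <= 2) = 27132
Count(depth <= 1) = 0
Count(depth == 2) = 27132 - 0 = 27132

Answer: 27132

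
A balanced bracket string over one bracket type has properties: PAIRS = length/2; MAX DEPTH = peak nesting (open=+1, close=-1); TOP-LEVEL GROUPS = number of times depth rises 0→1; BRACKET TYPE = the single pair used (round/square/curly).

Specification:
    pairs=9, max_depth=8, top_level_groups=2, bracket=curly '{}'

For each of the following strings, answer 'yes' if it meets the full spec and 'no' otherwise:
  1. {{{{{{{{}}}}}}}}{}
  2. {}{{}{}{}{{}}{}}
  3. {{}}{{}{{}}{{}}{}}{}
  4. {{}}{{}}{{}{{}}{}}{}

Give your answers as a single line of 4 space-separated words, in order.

Answer: yes no no no

Derivation:
String 1 '{{{{{{{{}}}}}}}}{}': depth seq [1 2 3 4 5 6 7 8 7 6 5 4 3 2 1 0 1 0]
  -> pairs=9 depth=8 groups=2 -> yes
String 2 '{}{{}{}{}{{}}{}}': depth seq [1 0 1 2 1 2 1 2 1 2 3 2 1 2 1 0]
  -> pairs=8 depth=3 groups=2 -> no
String 3 '{{}}{{}{{}}{{}}{}}{}': depth seq [1 2 1 0 1 2 1 2 3 2 1 2 3 2 1 2 1 0 1 0]
  -> pairs=10 depth=3 groups=3 -> no
String 4 '{{}}{{}}{{}{{}}{}}{}': depth seq [1 2 1 0 1 2 1 0 1 2 1 2 3 2 1 2 1 0 1 0]
  -> pairs=10 depth=3 groups=4 -> no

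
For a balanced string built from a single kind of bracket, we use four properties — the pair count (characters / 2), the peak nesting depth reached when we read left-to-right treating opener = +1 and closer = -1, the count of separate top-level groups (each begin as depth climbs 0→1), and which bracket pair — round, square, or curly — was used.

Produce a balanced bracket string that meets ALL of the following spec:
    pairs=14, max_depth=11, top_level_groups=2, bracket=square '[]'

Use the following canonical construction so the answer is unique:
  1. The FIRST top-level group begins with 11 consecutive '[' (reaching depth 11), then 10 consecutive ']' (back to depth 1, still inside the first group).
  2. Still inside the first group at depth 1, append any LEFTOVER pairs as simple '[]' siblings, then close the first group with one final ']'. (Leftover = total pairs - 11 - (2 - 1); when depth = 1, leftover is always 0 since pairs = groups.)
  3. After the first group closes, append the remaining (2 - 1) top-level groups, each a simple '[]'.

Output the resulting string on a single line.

Answer: [[[[[[[[[[[]]]]]]]]]][][]][]

Derivation:
Spec: pairs=14 depth=11 groups=2
Leftover pairs = 14 - 11 - (2-1) = 2
First group: deep chain of depth 11 + 2 sibling pairs
Remaining 1 groups: simple '[]' each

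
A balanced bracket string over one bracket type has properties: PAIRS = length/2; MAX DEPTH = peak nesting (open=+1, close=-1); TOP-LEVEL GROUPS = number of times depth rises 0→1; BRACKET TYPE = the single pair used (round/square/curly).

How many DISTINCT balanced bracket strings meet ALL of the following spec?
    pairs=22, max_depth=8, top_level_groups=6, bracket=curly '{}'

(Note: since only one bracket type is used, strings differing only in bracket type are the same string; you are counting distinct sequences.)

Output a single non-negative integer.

Answer: 222839007

Derivation:
Spec: pairs=22 depth=8 groups=6
Count(depth <= 8) = 3389523765
Count(depth <= 7) = 3166684758
Count(depth == 8) = 3389523765 - 3166684758 = 222839007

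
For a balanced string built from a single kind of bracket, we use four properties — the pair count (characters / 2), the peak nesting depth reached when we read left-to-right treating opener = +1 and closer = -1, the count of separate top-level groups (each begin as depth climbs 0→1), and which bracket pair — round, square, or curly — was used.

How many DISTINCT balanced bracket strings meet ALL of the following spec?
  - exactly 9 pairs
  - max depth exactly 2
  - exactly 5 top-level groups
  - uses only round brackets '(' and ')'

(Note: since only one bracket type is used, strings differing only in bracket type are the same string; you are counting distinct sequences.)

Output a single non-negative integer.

Spec: pairs=9 depth=2 groups=5
Count(depth <= 2) = 70
Count(depth <= 1) = 0
Count(depth == 2) = 70 - 0 = 70

Answer: 70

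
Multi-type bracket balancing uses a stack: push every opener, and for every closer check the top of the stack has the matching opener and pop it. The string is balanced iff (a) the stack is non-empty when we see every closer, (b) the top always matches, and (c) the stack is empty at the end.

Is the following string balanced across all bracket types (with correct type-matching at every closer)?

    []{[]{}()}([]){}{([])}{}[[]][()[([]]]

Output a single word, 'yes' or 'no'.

Answer: no

Derivation:
pos 0: push '['; stack = [
pos 1: ']' matches '['; pop; stack = (empty)
pos 2: push '{'; stack = {
pos 3: push '['; stack = {[
pos 4: ']' matches '['; pop; stack = {
pos 5: push '{'; stack = {{
pos 6: '}' matches '{'; pop; stack = {
pos 7: push '('; stack = {(
pos 8: ')' matches '('; pop; stack = {
pos 9: '}' matches '{'; pop; stack = (empty)
pos 10: push '('; stack = (
pos 11: push '['; stack = ([
pos 12: ']' matches '['; pop; stack = (
pos 13: ')' matches '('; pop; stack = (empty)
pos 14: push '{'; stack = {
pos 15: '}' matches '{'; pop; stack = (empty)
pos 16: push '{'; stack = {
pos 17: push '('; stack = {(
pos 18: push '['; stack = {([
pos 19: ']' matches '['; pop; stack = {(
pos 20: ')' matches '('; pop; stack = {
pos 21: '}' matches '{'; pop; stack = (empty)
pos 22: push '{'; stack = {
pos 23: '}' matches '{'; pop; stack = (empty)
pos 24: push '['; stack = [
pos 25: push '['; stack = [[
pos 26: ']' matches '['; pop; stack = [
pos 27: ']' matches '['; pop; stack = (empty)
pos 28: push '['; stack = [
pos 29: push '('; stack = [(
pos 30: ')' matches '('; pop; stack = [
pos 31: push '['; stack = [[
pos 32: push '('; stack = [[(
pos 33: push '['; stack = [[([
pos 34: ']' matches '['; pop; stack = [[(
pos 35: saw closer ']' but top of stack is '(' (expected ')') → INVALID
Verdict: type mismatch at position 35: ']' closes '(' → no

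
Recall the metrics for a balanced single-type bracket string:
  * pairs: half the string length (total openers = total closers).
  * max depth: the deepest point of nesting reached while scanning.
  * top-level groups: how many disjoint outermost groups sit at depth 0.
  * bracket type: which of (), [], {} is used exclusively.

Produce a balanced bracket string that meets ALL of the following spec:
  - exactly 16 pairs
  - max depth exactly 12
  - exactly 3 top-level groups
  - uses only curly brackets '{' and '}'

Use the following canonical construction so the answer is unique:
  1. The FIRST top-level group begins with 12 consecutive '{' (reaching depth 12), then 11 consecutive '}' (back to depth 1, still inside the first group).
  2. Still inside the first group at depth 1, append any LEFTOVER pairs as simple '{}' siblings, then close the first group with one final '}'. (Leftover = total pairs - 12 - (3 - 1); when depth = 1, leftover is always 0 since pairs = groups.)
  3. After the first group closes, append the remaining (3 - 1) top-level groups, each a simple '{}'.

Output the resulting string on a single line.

Spec: pairs=16 depth=12 groups=3
Leftover pairs = 16 - 12 - (3-1) = 2
First group: deep chain of depth 12 + 2 sibling pairs
Remaining 2 groups: simple '{}' each

Answer: {{{{{{{{{{{{}}}}}}}}}}}{}{}}{}{}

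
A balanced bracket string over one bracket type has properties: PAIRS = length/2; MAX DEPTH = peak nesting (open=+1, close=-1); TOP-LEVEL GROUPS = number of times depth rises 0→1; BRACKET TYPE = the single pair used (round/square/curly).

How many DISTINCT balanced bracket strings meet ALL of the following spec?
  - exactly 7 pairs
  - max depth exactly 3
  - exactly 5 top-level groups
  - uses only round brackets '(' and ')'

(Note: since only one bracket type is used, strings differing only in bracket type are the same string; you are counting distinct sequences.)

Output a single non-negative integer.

Spec: pairs=7 depth=3 groups=5
Count(depth <= 3) = 20
Count(depth <= 2) = 15
Count(depth == 3) = 20 - 15 = 5

Answer: 5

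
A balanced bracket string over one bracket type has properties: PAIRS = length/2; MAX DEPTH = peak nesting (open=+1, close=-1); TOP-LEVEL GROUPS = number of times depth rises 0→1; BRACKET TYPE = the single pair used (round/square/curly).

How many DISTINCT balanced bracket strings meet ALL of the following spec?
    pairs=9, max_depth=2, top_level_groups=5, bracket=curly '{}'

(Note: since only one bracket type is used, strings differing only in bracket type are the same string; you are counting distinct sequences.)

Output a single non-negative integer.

Answer: 70

Derivation:
Spec: pairs=9 depth=2 groups=5
Count(depth <= 2) = 70
Count(depth <= 1) = 0
Count(depth == 2) = 70 - 0 = 70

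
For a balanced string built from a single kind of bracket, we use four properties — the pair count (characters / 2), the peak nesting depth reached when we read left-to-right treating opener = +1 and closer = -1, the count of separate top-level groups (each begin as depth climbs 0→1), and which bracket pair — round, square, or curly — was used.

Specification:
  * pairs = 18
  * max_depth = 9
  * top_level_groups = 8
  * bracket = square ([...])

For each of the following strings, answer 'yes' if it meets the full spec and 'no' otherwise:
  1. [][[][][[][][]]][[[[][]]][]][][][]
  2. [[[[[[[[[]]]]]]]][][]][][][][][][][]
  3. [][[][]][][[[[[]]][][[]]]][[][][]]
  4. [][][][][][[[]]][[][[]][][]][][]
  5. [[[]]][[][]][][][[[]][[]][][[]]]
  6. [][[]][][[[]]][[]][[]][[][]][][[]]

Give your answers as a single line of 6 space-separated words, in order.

Answer: no yes no no no no

Derivation:
String 1 '[][[][][[][][]]][[[[][]]][]][][][]': depth seq [1 0 1 2 1 2 1 2 3 2 3 2 3 2 1 0 1 2 3 4 3 4 3 2 1 2 1 0 1 0 1 0 1 0]
  -> pairs=17 depth=4 groups=6 -> no
String 2 '[[[[[[[[[]]]]]]]][][]][][][][][][][]': depth seq [1 2 3 4 5 6 7 8 9 8 7 6 5 4 3 2 1 2 1 2 1 0 1 0 1 0 1 0 1 0 1 0 1 0 1 0]
  -> pairs=18 depth=9 groups=8 -> yes
String 3 '[][[][]][][[[[[]]][][[]]]][[][][]]': depth seq [1 0 1 2 1 2 1 0 1 0 1 2 3 4 5 4 3 2 3 2 3 4 3 2 1 0 1 2 1 2 1 2 1 0]
  -> pairs=17 depth=5 groups=5 -> no
String 4 '[][][][][][[[]]][[][[]][][]][][]': depth seq [1 0 1 0 1 0 1 0 1 0 1 2 3 2 1 0 1 2 1 2 3 2 1 2 1 2 1 0 1 0 1 0]
  -> pairs=16 depth=3 groups=9 -> no
String 5 '[[[]]][[][]][][][[[]][[]][][[]]]': depth seq [1 2 3 2 1 0 1 2 1 2 1 0 1 0 1 0 1 2 3 2 1 2 3 2 1 2 1 2 3 2 1 0]
  -> pairs=16 depth=3 groups=5 -> no
String 6 '[][[]][][[[]]][[]][[]][[][]][][[]]': depth seq [1 0 1 2 1 0 1 0 1 2 3 2 1 0 1 2 1 0 1 2 1 0 1 2 1 2 1 0 1 0 1 2 1 0]
  -> pairs=17 depth=3 groups=9 -> no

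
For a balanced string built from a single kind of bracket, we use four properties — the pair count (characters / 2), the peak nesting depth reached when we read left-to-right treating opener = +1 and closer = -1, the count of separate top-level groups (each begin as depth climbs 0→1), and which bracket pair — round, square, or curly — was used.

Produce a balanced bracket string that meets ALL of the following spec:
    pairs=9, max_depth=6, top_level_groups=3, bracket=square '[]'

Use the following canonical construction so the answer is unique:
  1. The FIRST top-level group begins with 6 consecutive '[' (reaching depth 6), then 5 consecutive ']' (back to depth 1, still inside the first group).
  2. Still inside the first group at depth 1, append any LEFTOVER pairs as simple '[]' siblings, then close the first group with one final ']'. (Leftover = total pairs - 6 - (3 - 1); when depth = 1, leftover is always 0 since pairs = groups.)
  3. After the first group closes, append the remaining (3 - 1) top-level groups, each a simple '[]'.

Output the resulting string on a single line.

Spec: pairs=9 depth=6 groups=3
Leftover pairs = 9 - 6 - (3-1) = 1
First group: deep chain of depth 6 + 1 sibling pairs
Remaining 2 groups: simple '[]' each

Answer: [[[[[[]]]]][]][][]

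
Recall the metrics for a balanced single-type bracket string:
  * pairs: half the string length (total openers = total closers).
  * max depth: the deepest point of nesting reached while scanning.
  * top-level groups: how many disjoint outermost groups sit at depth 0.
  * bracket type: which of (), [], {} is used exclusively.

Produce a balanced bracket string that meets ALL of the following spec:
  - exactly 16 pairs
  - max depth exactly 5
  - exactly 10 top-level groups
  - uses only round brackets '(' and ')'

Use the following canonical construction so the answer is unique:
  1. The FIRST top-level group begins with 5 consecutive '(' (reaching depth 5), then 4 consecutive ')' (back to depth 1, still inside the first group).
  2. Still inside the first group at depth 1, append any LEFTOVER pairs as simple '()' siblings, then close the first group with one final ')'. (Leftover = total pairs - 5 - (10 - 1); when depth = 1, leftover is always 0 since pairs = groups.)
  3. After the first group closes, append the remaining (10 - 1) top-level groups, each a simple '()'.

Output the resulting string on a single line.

Spec: pairs=16 depth=5 groups=10
Leftover pairs = 16 - 5 - (10-1) = 2
First group: deep chain of depth 5 + 2 sibling pairs
Remaining 9 groups: simple '()' each

Answer: ((((())))()())()()()()()()()()()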